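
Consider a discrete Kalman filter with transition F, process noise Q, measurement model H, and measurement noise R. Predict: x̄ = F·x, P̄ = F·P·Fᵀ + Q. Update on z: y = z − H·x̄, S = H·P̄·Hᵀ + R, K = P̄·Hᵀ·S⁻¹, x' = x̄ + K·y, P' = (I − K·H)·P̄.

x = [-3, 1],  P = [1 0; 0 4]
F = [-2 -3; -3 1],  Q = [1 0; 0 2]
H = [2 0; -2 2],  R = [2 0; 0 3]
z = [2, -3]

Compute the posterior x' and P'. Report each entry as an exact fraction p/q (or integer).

x' = [7301/5153, 2252/5153]
P' = [2439/5153 2298/5153; 2298/5153 5835/5153]

x̄ = F·x = [3, 10]
P̄ = F·P·Fᵀ + Q = [41 -6; -6 15]
y = z − H·x̄ = [-4, -17]
S = H·P̄·Hᵀ + R = [166 -188; -188 275]
K = P̄·Hᵀ·S⁻¹ = [2439/5153 -94/5153; 2298/5153 2358/5153]
x' = x̄ + K·y = [7301/5153, 2252/5153]
P' = (I − K·H)·P̄ = [2439/5153 2298/5153; 2298/5153 5835/5153]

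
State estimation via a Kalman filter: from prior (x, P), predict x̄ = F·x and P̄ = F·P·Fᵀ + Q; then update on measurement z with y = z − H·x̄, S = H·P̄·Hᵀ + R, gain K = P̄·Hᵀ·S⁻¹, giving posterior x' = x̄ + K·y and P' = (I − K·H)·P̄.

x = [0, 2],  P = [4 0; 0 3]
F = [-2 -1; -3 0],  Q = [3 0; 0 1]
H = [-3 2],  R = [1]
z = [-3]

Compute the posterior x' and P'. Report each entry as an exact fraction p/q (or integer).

x̄ = F·x = [-2, 0]
P̄ = F·P·Fᵀ + Q = [22 24; 24 37]
y = z − H·x̄ = [-9]
S = H·P̄·Hᵀ + R = [59]
K = P̄·Hᵀ·S⁻¹ = [-18/59; 2/59]
x' = x̄ + K·y = [44/59, -18/59]
P' = (I − K·H)·P̄ = [974/59 1452/59; 1452/59 2179/59]

x' = [44/59, -18/59]
P' = [974/59 1452/59; 1452/59 2179/59]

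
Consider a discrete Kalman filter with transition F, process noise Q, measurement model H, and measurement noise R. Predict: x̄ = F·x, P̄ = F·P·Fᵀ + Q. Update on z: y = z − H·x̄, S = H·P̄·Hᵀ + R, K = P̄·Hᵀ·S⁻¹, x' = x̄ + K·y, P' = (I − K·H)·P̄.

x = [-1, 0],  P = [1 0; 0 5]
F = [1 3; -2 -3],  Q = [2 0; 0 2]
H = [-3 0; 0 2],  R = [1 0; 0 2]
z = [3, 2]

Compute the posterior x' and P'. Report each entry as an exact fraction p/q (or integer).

x̄ = F·x = [-1, 2]
P̄ = F·P·Fᵀ + Q = [48 -47; -47 51]
y = z − H·x̄ = [0, -2]
S = H·P̄·Hᵀ + R = [433 282; 282 206]
K = P̄·Hᵀ·S⁻¹ = [-1578/4837 -47/4837; 141/4837 2202/4837]
x' = x̄ + K·y = [-4743/4837, 5270/4837]
P' = (I − K·H)·P̄ = [526/4837 -47/4837; -47/4837 2202/4837]

x' = [-4743/4837, 5270/4837]
P' = [526/4837 -47/4837; -47/4837 2202/4837]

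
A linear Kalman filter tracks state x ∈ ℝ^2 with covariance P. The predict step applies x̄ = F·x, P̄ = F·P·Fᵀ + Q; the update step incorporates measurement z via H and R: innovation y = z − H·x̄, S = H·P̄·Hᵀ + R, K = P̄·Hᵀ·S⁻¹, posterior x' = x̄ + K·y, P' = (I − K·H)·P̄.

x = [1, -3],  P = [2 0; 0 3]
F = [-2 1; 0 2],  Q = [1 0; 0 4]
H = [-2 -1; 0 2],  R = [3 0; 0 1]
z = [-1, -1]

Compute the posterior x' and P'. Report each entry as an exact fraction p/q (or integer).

x' = [1363/2779, -202/397]
P' = [2064/2779 -42/397; -42/397 96/397]

x̄ = F·x = [-5, -6]
P̄ = F·P·Fᵀ + Q = [12 6; 6 16]
y = z − H·x̄ = [-17, 11]
S = H·P̄·Hᵀ + R = [91 -56; -56 65]
K = P̄·Hᵀ·S⁻¹ = [-1278/2779 -84/397; -4/397 192/397]
x' = x̄ + K·y = [1363/2779, -202/397]
P' = (I − K·H)·P̄ = [2064/2779 -42/397; -42/397 96/397]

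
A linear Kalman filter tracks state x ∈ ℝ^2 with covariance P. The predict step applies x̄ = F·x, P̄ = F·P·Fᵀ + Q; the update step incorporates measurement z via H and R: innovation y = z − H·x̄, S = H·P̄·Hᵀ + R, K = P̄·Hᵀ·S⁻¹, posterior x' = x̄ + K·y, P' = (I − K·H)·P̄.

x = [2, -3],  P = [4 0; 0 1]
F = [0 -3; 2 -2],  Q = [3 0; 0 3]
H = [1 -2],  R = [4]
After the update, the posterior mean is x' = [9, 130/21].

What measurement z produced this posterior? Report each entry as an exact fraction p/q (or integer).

z = [-3]

x̄ = F·x = [9, 10]
P̄ = F·P·Fᵀ + Q = [12 6; 6 23]
S = H·P̄·Hᵀ + R = [84]
K = P̄·Hᵀ·S⁻¹ = [0; -10/21]
x' − x̄ = [0, -80/21] = K·y
y = (KᵀK)⁻¹·Kᵀ·(x' − x̄) = [8]
z = y + H·x̄ = [8] + [-11] = [-3]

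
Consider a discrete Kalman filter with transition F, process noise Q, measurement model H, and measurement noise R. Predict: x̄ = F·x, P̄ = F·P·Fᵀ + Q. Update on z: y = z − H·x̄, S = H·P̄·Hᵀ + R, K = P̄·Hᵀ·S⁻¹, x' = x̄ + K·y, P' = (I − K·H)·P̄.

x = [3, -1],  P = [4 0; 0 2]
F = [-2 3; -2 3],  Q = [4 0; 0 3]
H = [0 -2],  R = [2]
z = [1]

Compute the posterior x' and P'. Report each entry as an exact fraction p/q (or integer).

x̄ = F·x = [-9, -9]
P̄ = F·P·Fᵀ + Q = [38 34; 34 37]
y = z − H·x̄ = [-17]
S = H·P̄·Hᵀ + R = [150]
K = P̄·Hᵀ·S⁻¹ = [-34/75; -37/75]
x' = x̄ + K·y = [-97/75, -46/75]
P' = (I − K·H)·P̄ = [538/75 34/75; 34/75 37/75]

x' = [-97/75, -46/75]
P' = [538/75 34/75; 34/75 37/75]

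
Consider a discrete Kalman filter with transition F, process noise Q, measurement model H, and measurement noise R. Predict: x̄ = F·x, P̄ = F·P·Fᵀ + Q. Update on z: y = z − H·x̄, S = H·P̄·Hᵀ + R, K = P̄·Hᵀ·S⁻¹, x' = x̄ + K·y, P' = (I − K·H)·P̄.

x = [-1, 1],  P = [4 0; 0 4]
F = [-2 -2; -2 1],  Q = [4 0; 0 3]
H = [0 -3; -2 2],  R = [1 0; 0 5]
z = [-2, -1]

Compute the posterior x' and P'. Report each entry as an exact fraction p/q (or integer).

x̄ = F·x = [0, 3]
P̄ = F·P·Fᵀ + Q = [36 8; 8 23]
y = z − H·x̄ = [7, -7]
S = H·P̄·Hᵀ + R = [208 -90; -90 177]
K = P̄·Hᵀ·S⁻¹ = [-774/2393 -3452/7179; -3171/9572 5/4786]
x' = x̄ + K·y = [7910/7179, 6449/9572]
P' = (I − K·H)·P̄ = [9404/7179 258/2393; 258/2393 1057/9572]

x' = [7910/7179, 6449/9572]
P' = [9404/7179 258/2393; 258/2393 1057/9572]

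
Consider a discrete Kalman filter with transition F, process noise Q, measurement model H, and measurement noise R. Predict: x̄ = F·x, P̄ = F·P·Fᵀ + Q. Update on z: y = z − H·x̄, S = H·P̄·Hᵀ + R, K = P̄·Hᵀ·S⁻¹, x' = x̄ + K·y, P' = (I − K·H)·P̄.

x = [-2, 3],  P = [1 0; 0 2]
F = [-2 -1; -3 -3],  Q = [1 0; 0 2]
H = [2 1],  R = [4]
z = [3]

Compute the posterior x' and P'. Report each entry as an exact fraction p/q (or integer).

x' = [213/109, -115/109]
P' = [87/109 -70/109; -70/109 352/109]

x̄ = F·x = [1, -3]
P̄ = F·P·Fᵀ + Q = [7 12; 12 29]
y = z − H·x̄ = [4]
S = H·P̄·Hᵀ + R = [109]
K = P̄·Hᵀ·S⁻¹ = [26/109; 53/109]
x' = x̄ + K·y = [213/109, -115/109]
P' = (I − K·H)·P̄ = [87/109 -70/109; -70/109 352/109]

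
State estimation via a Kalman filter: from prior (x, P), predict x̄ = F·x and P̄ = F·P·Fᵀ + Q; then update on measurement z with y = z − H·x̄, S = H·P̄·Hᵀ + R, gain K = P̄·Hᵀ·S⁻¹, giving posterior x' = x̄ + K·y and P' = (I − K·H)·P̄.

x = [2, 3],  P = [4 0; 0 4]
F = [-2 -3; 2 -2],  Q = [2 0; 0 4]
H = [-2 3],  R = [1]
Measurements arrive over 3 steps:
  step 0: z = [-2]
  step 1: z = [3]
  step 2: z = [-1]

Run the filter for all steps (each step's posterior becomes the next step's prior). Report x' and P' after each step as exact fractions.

step 0: x̄ = F·x = [-13, -2]
step 0: P̄ = F·P·Fᵀ + Q = [54 8; 8 36]
step 0: y = z − H·x̄ = [-22]
step 0: S = H·P̄·Hᵀ + R = [445]
step 0: K = P̄·Hᵀ·S⁻¹ = [-84/445; 92/445]
step 0: x' = x̄ + K·y = [-3937/445, -2914/445]
step 0: P' = (I − K·H)·P̄ = [16974/445 11288/445; 11288/445 7556/445]
step 1: x̄ = F·x = [16616/445, -2046/445]
step 1: P̄ = F·P·Fᵀ + Q = [272246/445 -45136/445; -45136/445 9596/445]
step 1: y = z − H·x̄ = [8141/89]
step 1: S = H·P̄·Hᵀ + R = [343485/89]
step 1: K = P̄·Hᵀ·S⁻¹ = [-27196/68697; 23812/343485]
step 1: x' = x̄ + K·y = [387148/343485, 119774/68697]
step 1: P' = (I − K·H)·P̄ = [2381158/343485 1542112/343485; 1542112/343485 1036012/343485]
step 2: x̄ = F·x = [-2570906/343485, -141148/114495]
step 2: P̄ = F·P·Fᵀ + Q = [38041054/343485 -2130928/114495; -2130928/114495 300636/38165]
step 2: y = z − H·x̄ = [-842993/68697]
step 2: S = H·P̄·Hᵀ + R = [50714525/68697]
step 2: K = P̄·Hᵀ·S⁻¹ = [-19052092/50714525; 4180548/50714525]
step 2: x' = x̄ + K·y = [-145794942/50714525, -113820472/50714525]
step 2: P' = (I − K·H)·P̄ = [332832398/50714525 215537568/50714525; 215537568/50714525 145085228/50714525]

step 0: x' = [-3937/445, -2914/445], P' = [16974/445 11288/445; 11288/445 7556/445]
step 1: x' = [387148/343485, 119774/68697], P' = [2381158/343485 1542112/343485; 1542112/343485 1036012/343485]
step 2: x' = [-145794942/50714525, -113820472/50714525], P' = [332832398/50714525 215537568/50714525; 215537568/50714525 145085228/50714525]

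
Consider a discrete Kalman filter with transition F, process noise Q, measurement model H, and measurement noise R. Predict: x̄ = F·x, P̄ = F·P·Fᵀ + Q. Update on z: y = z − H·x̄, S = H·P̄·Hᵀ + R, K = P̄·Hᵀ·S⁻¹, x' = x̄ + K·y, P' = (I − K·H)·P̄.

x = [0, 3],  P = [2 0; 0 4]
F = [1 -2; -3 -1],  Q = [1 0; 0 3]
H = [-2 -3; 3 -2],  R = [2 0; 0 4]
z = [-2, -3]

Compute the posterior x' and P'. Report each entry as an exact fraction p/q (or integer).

x̄ = F·x = [-6, -3]
P̄ = F·P·Fᵀ + Q = [19 2; 2 25]
y = z − H·x̄ = [-23, 9]
S = H·P̄·Hᵀ + R = [327 26; 26 251]
K = P̄·Hᵀ·S⁻¹ = [-12422/81401 18475/81401; -18685/81401 -12334/81401]
x' = x̄ + K·y = [-36425/81401, 74546/81401]
P' = (I − K·H)·P̄ = [20876/81401 -5636/81401; -5636/81401 16214/81401]

x' = [-36425/81401, 74546/81401]
P' = [20876/81401 -5636/81401; -5636/81401 16214/81401]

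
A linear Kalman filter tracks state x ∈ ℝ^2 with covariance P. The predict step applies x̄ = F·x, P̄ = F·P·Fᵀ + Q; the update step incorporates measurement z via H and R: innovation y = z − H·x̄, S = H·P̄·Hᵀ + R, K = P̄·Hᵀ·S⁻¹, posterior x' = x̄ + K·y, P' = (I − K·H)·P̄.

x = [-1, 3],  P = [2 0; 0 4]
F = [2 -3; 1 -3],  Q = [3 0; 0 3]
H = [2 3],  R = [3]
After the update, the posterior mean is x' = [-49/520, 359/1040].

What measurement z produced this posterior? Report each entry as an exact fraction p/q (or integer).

x̄ = F·x = [-11, -10]
P̄ = F·P·Fᵀ + Q = [47 40; 40 41]
S = H·P̄·Hᵀ + R = [1040]
K = P̄·Hᵀ·S⁻¹ = [107/520; 203/1040]
x' − x̄ = [5671/520, 10759/1040] = K·y
y = (KᵀK)⁻¹·Kᵀ·(x' − x̄) = [53]
z = y + H·x̄ = [53] + [-52] = [1]

z = [1]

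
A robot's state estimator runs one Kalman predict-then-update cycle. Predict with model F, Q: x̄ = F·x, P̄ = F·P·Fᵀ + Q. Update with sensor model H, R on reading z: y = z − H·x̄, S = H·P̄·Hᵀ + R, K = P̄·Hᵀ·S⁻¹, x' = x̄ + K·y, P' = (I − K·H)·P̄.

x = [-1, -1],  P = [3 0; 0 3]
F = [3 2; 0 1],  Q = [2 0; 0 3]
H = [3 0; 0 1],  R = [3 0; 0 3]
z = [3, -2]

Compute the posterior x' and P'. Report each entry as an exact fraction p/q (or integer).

x' = [79/84, -55/42]
P' = [37/112 1/56; 1/56 53/28]

x̄ = F·x = [-5, -1]
P̄ = F·P·Fᵀ + Q = [41 6; 6 6]
y = z − H·x̄ = [18, -1]
S = H·P̄·Hᵀ + R = [372 18; 18 9]
K = P̄·Hᵀ·S⁻¹ = [37/112 1/168; 1/56 53/84]
x' = x̄ + K·y = [79/84, -55/42]
P' = (I − K·H)·P̄ = [37/112 1/56; 1/56 53/28]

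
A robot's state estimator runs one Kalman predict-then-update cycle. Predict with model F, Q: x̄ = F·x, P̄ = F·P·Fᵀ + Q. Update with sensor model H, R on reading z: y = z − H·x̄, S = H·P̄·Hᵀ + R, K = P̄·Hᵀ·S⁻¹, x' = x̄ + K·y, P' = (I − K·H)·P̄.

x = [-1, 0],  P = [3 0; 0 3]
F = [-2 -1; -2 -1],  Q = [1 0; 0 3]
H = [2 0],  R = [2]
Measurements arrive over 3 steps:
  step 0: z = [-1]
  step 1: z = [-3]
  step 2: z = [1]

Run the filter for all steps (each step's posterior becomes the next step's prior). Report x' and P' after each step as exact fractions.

step 0: x̄ = F·x = [2, 2]
step 0: P̄ = F·P·Fᵀ + Q = [16 15; 15 18]
step 0: y = z − H·x̄ = [-5]
step 0: S = H·P̄·Hᵀ + R = [66]
step 0: K = P̄·Hᵀ·S⁻¹ = [16/33; 5/11]
step 0: x' = x̄ + K·y = [-14/33, -3/11]
step 0: P' = (I − K·H)·P̄ = [16/33 5/11; 5/11 48/11]
step 1: x̄ = F·x = [37/33, 37/33]
step 1: P̄ = F·P·Fᵀ + Q = [301/33 268/33; 268/33 367/33]
step 1: y = z − H·x̄ = [-173/33]
step 1: S = H·P̄·Hᵀ + R = [1270/33]
step 1: K = P̄·Hᵀ·S⁻¹ = [301/635; 268/635]
step 1: x' = x̄ + K·y = [-866/635, -693/635]
step 1: P' = (I − K·H)·P̄ = [301/635 268/635; 268/635 2709/635]
step 2: x̄ = F·x = [485/127, 485/127]
step 2: P̄ = F·P·Fᵀ + Q = [1124/127 997/127; 997/127 1378/127]
step 2: y = z − H·x̄ = [-843/127]
step 2: S = H·P̄·Hᵀ + R = [4750/127]
step 2: K = P̄·Hᵀ·S⁻¹ = [1124/2375; 997/2375]
step 2: x' = x̄ + K·y = [1609/2375, 2452/2375]
step 2: P' = (I − K·H)·P̄ = [1124/2375 997/2375; 997/2375 10116/2375]

step 0: x' = [-14/33, -3/11], P' = [16/33 5/11; 5/11 48/11]
step 1: x' = [-866/635, -693/635], P' = [301/635 268/635; 268/635 2709/635]
step 2: x' = [1609/2375, 2452/2375], P' = [1124/2375 997/2375; 997/2375 10116/2375]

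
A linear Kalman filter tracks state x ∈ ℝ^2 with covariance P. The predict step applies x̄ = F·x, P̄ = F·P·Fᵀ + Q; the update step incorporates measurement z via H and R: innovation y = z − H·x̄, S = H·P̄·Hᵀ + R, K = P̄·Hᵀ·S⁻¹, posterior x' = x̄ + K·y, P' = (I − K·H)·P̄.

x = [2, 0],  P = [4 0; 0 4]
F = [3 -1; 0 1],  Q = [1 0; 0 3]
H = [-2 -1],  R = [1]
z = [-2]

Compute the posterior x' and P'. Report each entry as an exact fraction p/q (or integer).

x' = [1, 5/78]
P' = [2 -7/2; -7/2 1091/156]

x̄ = F·x = [6, 0]
P̄ = F·P·Fᵀ + Q = [41 -4; -4 7]
y = z − H·x̄ = [10]
S = H·P̄·Hᵀ + R = [156]
K = P̄·Hᵀ·S⁻¹ = [-1/2; 1/156]
x' = x̄ + K·y = [1, 5/78]
P' = (I − K·H)·P̄ = [2 -7/2; -7/2 1091/156]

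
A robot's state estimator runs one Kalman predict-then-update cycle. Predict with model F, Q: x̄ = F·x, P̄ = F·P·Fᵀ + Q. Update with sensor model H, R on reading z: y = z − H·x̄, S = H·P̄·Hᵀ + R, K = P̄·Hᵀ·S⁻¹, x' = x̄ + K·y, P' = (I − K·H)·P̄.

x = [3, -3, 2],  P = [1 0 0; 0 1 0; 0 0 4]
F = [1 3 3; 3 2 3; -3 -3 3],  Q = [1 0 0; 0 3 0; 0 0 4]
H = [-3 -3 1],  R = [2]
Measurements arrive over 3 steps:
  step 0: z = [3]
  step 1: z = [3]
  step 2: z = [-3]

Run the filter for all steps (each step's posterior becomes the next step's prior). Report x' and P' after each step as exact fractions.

step 0: x̄ = F·x = [0, 9, 6]
step 0: P̄ = F·P·Fᵀ + Q = [47 45 24; 45 52 21; 24 21 58]
step 0: y = z − H·x̄ = [24]
step 0: S = H·P̄·Hᵀ + R = [1491]
step 0: K = P̄·Hᵀ·S⁻¹ = [-12/71; -90/497; -11/213]
step 0: x' = x̄ + K·y = [-288/71, 2313/497, 338/71]
step 0: P' = (I − K·H)·P̄ = [313/71 -45/71 780/71; -45/71 1544/497 501/71; 780/71 501/71 11507/213]
step 1: x̄ = F·x = [12021/497, 5676/497, 6207/497]
step 1: P̄ = F·P·Fᵀ + Q = [352227/497 372144/497 192198/497; 372144/497 405617/497 206868/497; 192198/497 206868/497 110174/497]
step 1: y = z − H·x̄ = [48375/497]
step 1: S = H·P̄·Hᵀ + R = [11235960/497]
step 1: K = P̄·Hᵀ·S⁻¹ = [-132061/749064; -141761/749064; -135878/1404495]
step 1: x' = x̄ + K·y = [1754559/249688, -1747821/249688, 95891/31211]
step 1: P' = (I − K·H)·P̄ = [1501643/249688 -1379489/249688 104408/93633; -1379489/249688 1603203/249688 216238/93633; 104408/93633 216238/93633 14157314/1404495]
step 2: x̄ = F·x = [-148440/31211, 4069419/249688, 1140585/124844]
step 2: P̄ = F·P·Fᵀ + Q = [26628049/156055 20995029/156055 11625804/156055; 20995029/156055 193528487/1248440 46200321/624220; 11625804/156055 46200321/624220 14215323/312110]
step 2: y = z − H·x̄ = [5615463/249688]
step 2: S = H·P̄·Hᵀ + R = [1125835163/249688]
step 2: K = P̄·Hᵀ·S⁻¹ = [-209989488/1125835163; -198413103/1125835163; -99871986/1125835163]
step 2: x' = x̄ + K·y = [-10077136158/1125835163, 13886584716/1125835163, 8039609259/1125835163]
step 2: P' = (I − K·H)·P̄ = [77506430977/5629175815 -77007282633/5629175815 -602449848/5629175815; -77007282633/5629175815 84274688797/5629175815 19818087462/5629175815; -602449848/5629175815 19818087462/5629175815 56648192982/5629175815]

step 0: x' = [-288/71, 2313/497, 338/71], P' = [313/71 -45/71 780/71; -45/71 1544/497 501/71; 780/71 501/71 11507/213]
step 1: x' = [1754559/249688, -1747821/249688, 95891/31211], P' = [1501643/249688 -1379489/249688 104408/93633; -1379489/249688 1603203/249688 216238/93633; 104408/93633 216238/93633 14157314/1404495]
step 2: x' = [-10077136158/1125835163, 13886584716/1125835163, 8039609259/1125835163], P' = [77506430977/5629175815 -77007282633/5629175815 -602449848/5629175815; -77007282633/5629175815 84274688797/5629175815 19818087462/5629175815; -602449848/5629175815 19818087462/5629175815 56648192982/5629175815]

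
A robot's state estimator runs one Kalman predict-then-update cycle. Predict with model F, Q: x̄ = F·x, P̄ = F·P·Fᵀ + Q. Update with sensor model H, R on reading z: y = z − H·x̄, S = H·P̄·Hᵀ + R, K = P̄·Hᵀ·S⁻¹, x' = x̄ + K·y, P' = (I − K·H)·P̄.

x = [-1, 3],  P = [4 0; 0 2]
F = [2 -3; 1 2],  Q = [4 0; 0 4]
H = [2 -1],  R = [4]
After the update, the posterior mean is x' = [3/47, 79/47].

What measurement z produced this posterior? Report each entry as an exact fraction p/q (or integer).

x̄ = F·x = [-11, 5]
P̄ = F·P·Fᵀ + Q = [38 -4; -4 16]
S = H·P̄·Hᵀ + R = [188]
K = P̄·Hᵀ·S⁻¹ = [20/47; -6/47]
x' − x̄ = [520/47, -156/47] = K·y
y = (KᵀK)⁻¹·Kᵀ·(x' − x̄) = [26]
z = y + H·x̄ = [26] + [-27] = [-1]

z = [-1]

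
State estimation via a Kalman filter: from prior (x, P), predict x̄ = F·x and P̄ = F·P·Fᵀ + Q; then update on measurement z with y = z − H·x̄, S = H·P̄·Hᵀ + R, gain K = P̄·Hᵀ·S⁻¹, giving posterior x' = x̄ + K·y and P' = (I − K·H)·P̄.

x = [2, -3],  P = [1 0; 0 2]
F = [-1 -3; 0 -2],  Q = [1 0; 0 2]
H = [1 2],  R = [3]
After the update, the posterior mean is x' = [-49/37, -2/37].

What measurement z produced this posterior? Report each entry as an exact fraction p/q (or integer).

x̄ = F·x = [7, 6]
P̄ = F·P·Fᵀ + Q = [20 12; 12 10]
S = H·P̄·Hᵀ + R = [111]
K = P̄·Hᵀ·S⁻¹ = [44/111; 32/111]
x' − x̄ = [-308/37, -224/37] = K·y
y = (KᵀK)⁻¹·Kᵀ·(x' − x̄) = [-21]
z = y + H·x̄ = [-21] + [19] = [-2]

z = [-2]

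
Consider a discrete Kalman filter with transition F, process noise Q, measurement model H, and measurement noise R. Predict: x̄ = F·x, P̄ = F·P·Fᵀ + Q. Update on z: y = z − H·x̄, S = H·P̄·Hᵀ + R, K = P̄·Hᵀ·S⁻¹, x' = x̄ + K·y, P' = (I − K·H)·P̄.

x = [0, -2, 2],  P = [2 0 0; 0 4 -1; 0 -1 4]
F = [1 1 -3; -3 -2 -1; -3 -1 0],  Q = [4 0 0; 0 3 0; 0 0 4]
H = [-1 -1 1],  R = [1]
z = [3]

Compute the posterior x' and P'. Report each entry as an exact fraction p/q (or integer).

x̄ = F·x = [-8, 2, 2]
P̄ = F·P·Fᵀ + Q = [52 -7 -13; -7 37 25; -13 25 26]
y = z − H·x̄ = [-5]
S = H·P̄·Hᵀ + R = [78]
K = P̄·Hᵀ·S⁻¹ = [-29/39; -5/78; 7/39]
x' = x̄ + K·y = [-167/39, 181/78, 43/39]
P' = (I − K·H)·P̄ = [346/39 -418/39 -101/39; -418/39 2861/78 1010/39; -101/39 1010/39 916/39]

x' = [-167/39, 181/78, 43/39]
P' = [346/39 -418/39 -101/39; -418/39 2861/78 1010/39; -101/39 1010/39 916/39]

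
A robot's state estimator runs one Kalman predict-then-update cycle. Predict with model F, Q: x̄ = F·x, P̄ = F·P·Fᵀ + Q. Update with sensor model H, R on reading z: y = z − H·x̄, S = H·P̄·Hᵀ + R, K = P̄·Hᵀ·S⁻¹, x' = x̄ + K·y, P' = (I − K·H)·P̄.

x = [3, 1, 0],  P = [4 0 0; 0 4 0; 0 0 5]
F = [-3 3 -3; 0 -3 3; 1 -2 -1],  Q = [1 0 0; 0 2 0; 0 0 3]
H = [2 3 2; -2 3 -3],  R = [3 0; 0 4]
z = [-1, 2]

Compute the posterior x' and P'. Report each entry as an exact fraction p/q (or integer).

x' = [-1511813/264933, 23296/29437, 1037840/264933]
P' = [17202763/529866 -260057/58874 -13660459/529866; -260057/58874 46549/58874 207251/58874; -13660459/529866 207251/58874 10994125/529866]

x̄ = F·x = [-6, -3, 1]
P̄ = F·P·Fᵀ + Q = [118 -81 -21; -81 83 9; -21 9 28]
y = z − H·x̄ = [18, 2]
S = H·P̄·Hᵀ + R = [302 290; 290 2033]
K = P̄·Hᵀ·S⁻¹ = [21023/529866 -55711/264933; 11345/58874 4751/29437; 87703/529866 -8210/264933]
x' = x̄ + K·y = [-1511813/264933, 23296/29437, 1037840/264933]
P' = (I − K·H)·P̄ = [17202763/529866 -260057/58874 -13660459/529866; -260057/58874 46549/58874 207251/58874; -13660459/529866 207251/58874 10994125/529866]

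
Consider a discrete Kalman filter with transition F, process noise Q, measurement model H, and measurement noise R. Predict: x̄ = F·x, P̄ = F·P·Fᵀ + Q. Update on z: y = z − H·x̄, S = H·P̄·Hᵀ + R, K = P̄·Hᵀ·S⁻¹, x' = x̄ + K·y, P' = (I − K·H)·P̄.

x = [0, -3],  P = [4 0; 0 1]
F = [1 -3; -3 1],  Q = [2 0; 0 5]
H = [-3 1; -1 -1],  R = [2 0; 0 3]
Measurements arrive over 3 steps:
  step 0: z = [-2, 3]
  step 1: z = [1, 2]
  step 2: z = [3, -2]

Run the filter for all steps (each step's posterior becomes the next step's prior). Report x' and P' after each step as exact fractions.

step 0: x̄ = F·x = [9, -3]
step 0: P̄ = F·P·Fᵀ + Q = [15 -15; -15 42]
step 0: y = z − H·x̄ = [28, 9]
step 0: S = H·P̄·Hᵀ + R = [269 -27; -27 30]
step 0: K = P̄·Hᵀ·S⁻¹ = [-600/2447 -540/2447; 627/2447 -1638/2447]
step 0: x' = x̄ + K·y = [363/2447, -4527/2447]
step 0: P' = (I − K·H)·P̄ = [705/2447 915/2447; 915/2447 3999/2447]
step 1: x̄ = F·x = [13944/2447, -5616/2447]
step 1: P̄ = F·P·Fᵀ + Q = [36100/2447 -4962/2447; -4962/2447 17089/2447]
step 1: y = z − H·x̄ = [49895/2447, 13222/2447]
step 1: S = H·P̄·Hᵀ + R = [376655/2447 81287/2447; 81287/2447 50606/2447]
step 1: K = P̄·Hᵀ·S⁻¹ = [-1307978/5089263 -1030468/5089263; 1064117/5089263 -2928830/5089263]
step 1: x' = x̄ + K·y = [-3237322/5089263, -5807999/5089263]
step 1: P' = (I − K·H)·P̄ = [1426840/5089263 1664564/5089263; 1664564/5089263 7121926/5089263]
step 2: x̄ = F·x = [14186675/5089263, 3903967/5089263]
step 2: P̄ = F·P·Fᵀ + Q = [65715316/5089263 -9000658/5089263; -9000658/5089263 35422417/5089263]
step 2: y = z − H·x̄ = [53923847/5089263, 2637372/1696421]
step 2: S = H·P̄·Hᵀ + R = [691042735/5089263 47907405/1696421; 47907405/1696421 32801402/1696421]
step 2: K = P̄·Hᵀ·S⁻¹ = [-2384340682/9303004495 -375866036/1860600899; 1953174037/9303004495 -1070109222/1860600899]
step 2: x' = x̄ + K·y = [-2252506743/9303004495, 19513068788/9303004495]
step 2: P' = (I − K·H)·P̄ = [2601667976/9303004495 3036322564/9303004495; 3036322564/9303004495 13015315766/9303004495]

step 0: x' = [363/2447, -4527/2447], P' = [705/2447 915/2447; 915/2447 3999/2447]
step 1: x' = [-3237322/5089263, -5807999/5089263], P' = [1426840/5089263 1664564/5089263; 1664564/5089263 7121926/5089263]
step 2: x' = [-2252506743/9303004495, 19513068788/9303004495], P' = [2601667976/9303004495 3036322564/9303004495; 3036322564/9303004495 13015315766/9303004495]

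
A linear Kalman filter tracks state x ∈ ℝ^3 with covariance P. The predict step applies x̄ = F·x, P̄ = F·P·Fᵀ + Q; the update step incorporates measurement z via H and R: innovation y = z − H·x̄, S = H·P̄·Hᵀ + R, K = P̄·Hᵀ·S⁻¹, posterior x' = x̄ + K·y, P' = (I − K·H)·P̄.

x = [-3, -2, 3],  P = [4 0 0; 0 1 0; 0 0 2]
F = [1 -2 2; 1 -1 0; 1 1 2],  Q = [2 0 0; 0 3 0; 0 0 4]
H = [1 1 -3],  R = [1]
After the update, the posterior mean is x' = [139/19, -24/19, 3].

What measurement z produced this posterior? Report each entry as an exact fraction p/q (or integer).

x̄ = F·x = [7, -1, 1]
P̄ = F·P·Fᵀ + Q = [18 6 10; 6 8 3; 10 3 17]
S = H·P̄·Hᵀ + R = [114]
K = P̄·Hᵀ·S⁻¹ = [-1/19; 5/114; -1/3]
x' − x̄ = [6/19, -5/19, 2] = K·y
y = (KᵀK)⁻¹·Kᵀ·(x' − x̄) = [-6]
z = y + H·x̄ = [-6] + [3] = [-3]

z = [-3]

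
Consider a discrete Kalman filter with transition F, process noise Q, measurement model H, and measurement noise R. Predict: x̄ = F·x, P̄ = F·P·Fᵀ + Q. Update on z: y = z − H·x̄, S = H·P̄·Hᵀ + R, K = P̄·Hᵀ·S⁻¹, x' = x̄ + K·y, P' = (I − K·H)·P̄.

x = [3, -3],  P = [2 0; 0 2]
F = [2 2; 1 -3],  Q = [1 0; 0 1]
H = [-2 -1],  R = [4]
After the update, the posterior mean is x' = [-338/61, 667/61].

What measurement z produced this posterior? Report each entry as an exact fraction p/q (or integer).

x̄ = F·x = [0, 12]
P̄ = F·P·Fᵀ + Q = [17 -8; -8 21]
S = H·P̄·Hᵀ + R = [61]
K = P̄·Hᵀ·S⁻¹ = [-26/61; -5/61]
x' − x̄ = [-338/61, -65/61] = K·y
y = (KᵀK)⁻¹·Kᵀ·(x' − x̄) = [13]
z = y + H·x̄ = [13] + [-12] = [1]

z = [1]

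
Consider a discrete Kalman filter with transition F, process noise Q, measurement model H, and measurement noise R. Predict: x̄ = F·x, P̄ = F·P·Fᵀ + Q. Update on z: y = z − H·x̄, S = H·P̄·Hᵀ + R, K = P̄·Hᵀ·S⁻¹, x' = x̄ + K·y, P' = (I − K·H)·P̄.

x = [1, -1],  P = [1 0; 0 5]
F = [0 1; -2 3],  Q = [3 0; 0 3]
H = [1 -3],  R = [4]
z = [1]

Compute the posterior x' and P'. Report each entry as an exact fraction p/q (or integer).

x' = [7/30, -3/10]
P' = [1751/390 211/130; 211/130 133/130]

x̄ = F·x = [-1, -5]
P̄ = F·P·Fᵀ + Q = [8 15; 15 52]
y = z − H·x̄ = [-13]
S = H·P̄·Hᵀ + R = [390]
K = P̄·Hᵀ·S⁻¹ = [-37/390; -47/130]
x' = x̄ + K·y = [7/30, -3/10]
P' = (I − K·H)·P̄ = [1751/390 211/130; 211/130 133/130]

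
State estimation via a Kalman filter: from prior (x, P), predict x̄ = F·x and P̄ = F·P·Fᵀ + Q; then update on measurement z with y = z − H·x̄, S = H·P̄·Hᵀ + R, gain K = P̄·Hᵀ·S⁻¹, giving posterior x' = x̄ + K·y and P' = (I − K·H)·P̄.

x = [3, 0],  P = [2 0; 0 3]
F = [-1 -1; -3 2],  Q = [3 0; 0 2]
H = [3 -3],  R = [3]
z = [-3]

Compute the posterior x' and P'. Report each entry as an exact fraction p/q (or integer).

x' = [-531/121, -417/121]
P' = [776/121 768/121; 768/121 800/121]

x̄ = F·x = [-3, -9]
P̄ = F·P·Fᵀ + Q = [8 0; 0 32]
y = z − H·x̄ = [-21]
S = H·P̄·Hᵀ + R = [363]
K = P̄·Hᵀ·S⁻¹ = [8/121; -32/121]
x' = x̄ + K·y = [-531/121, -417/121]
P' = (I − K·H)·P̄ = [776/121 768/121; 768/121 800/121]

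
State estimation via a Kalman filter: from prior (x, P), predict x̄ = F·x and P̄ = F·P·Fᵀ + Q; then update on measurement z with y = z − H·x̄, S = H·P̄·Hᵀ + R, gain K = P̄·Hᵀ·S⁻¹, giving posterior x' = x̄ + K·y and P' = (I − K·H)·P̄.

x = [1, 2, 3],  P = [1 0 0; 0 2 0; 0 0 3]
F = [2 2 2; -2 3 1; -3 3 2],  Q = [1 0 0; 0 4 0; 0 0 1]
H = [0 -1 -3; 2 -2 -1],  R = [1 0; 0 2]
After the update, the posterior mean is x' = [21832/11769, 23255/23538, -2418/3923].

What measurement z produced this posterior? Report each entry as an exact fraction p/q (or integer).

z = [1, 2]

x̄ = F·x = [12, 7, 9]
P̄ = F·P·Fᵀ + Q = [25 14 18; 14 29 30; 18 30 40]
S = H·P̄·Hᵀ + R = [570 252; 252 194]
K = P̄·Hᵀ·S⁻¹ = [-3550/11769 1618/3923; -3983/23538 -351/3923; -1081/3923 110/3923]
x' − x̄ = [-119396/11769, -141511/23538, -37725/3923] = K·y
y = (KᵀK)⁻¹·Kᵀ·(x' − x̄) = [35, 1]
z = y + H·x̄ = [35, 1] + [-34, 1] = [1, 2]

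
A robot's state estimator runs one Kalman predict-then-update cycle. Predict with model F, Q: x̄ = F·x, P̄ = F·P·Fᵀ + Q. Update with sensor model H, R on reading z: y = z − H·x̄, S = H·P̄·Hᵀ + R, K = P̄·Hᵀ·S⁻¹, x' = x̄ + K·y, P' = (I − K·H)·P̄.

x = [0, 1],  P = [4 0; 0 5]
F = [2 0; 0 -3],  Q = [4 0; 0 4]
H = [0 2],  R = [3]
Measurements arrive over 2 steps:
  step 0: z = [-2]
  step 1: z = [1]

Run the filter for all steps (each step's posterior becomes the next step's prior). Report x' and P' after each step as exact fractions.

step 0: x̄ = F·x = [0, -3]
step 0: P̄ = F·P·Fᵀ + Q = [20 0; 0 49]
step 0: y = z − H·x̄ = [4]
step 0: S = H·P̄·Hᵀ + R = [199]
step 0: K = P̄·Hᵀ·S⁻¹ = [0; 98/199]
step 0: x' = x̄ + K·y = [0, -205/199]
step 0: P' = (I − K·H)·P̄ = [20 0; 0 147/199]
step 1: x̄ = F·x = [0, 615/199]
step 1: P̄ = F·P·Fᵀ + Q = [84 0; 0 2119/199]
step 1: y = z − H·x̄ = [-1031/199]
step 1: S = H·P̄·Hᵀ + R = [9073/199]
step 1: K = P̄·Hᵀ·S⁻¹ = [0; 4238/9073]
step 1: x' = x̄ + K·y = [0, 6083/9073]
step 1: P' = (I − K·H)·P̄ = [84 0; 0 6357/9073]

step 0: x' = [0, -205/199], P' = [20 0; 0 147/199]
step 1: x' = [0, 6083/9073], P' = [84 0; 0 6357/9073]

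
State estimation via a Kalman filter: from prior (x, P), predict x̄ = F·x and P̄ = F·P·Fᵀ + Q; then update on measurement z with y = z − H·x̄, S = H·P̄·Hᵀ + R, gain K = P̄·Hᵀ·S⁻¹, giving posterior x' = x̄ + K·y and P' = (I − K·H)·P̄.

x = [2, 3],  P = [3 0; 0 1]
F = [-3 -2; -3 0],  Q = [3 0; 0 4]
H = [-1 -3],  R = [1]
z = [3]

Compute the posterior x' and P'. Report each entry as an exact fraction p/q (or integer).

x̄ = F·x = [-12, -6]
P̄ = F·P·Fᵀ + Q = [34 27; 27 31]
y = z − H·x̄ = [-27]
S = H·P̄·Hᵀ + R = [476]
K = P̄·Hᵀ·S⁻¹ = [-115/476; -30/119]
x' = x̄ + K·y = [-2607/476, 96/119]
P' = (I − K·H)·P̄ = [2959/476 -237/119; -237/119 89/119]

x' = [-2607/476, 96/119]
P' = [2959/476 -237/119; -237/119 89/119]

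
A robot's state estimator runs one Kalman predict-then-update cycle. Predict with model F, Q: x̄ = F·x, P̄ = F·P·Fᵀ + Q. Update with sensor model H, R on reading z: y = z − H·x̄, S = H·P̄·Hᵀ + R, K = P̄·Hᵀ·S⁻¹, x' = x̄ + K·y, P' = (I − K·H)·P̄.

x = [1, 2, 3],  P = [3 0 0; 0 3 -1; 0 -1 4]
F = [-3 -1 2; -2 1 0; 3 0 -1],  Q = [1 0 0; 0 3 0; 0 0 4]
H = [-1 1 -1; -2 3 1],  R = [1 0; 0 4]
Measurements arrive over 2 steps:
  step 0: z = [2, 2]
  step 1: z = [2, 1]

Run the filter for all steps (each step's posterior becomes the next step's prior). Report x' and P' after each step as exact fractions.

step 0: x' = [2501/3005, 14476/9015, -2080/1803], P' = [26048/3005 18616/3005 -1804/601; 18616/3005 42601/9015 -3811/1803; -1804/601 -3811/1803 3137/1803]
step 1: x' = [58801217/66592213, 96760282/66592213, -99828391/66592213], P' = [568805140/66592213 399923125/66592213 -193730431/66592213; 399923125/66592213 300254710/66592213 -133436464/66592213; -193730431/66592213 -133436464/66592213 112014526/66592213]

step 0: x̄ = F·x = [1, 0, 0]
step 0: P̄ = F·P·Fᵀ + Q = [51 13 -36; 13 18 -17; -36 -17 35]
step 0: y = z − H·x̄ = [3, 4]
step 0: S = H·P̄·Hᵀ + R = [41 54; 54 291]
step 0: K = P̄·Hᵀ·S⁻¹ = [1588/3005 -1317/3005; 1936/3005 -737/9015; -512/601 632/1803]
step 0: x' = x̄ + K·y = [2501/3005, 14476/9015, -2080/1803]
step 0: P' = (I − K·H)·P̄ = [26048/3005 18616/3005 -1804/601; 18616/3005 42601/9015 -3811/1803; -1804/601 -3811/1803 3137/1803]
step 1: x̄ = F·x = [-11557/1803, -106/1803, 32909/9015]
step 1: P̄ = F·P·Fᵀ + Q = [310736/1803 88109/1803 -232961/1803; 88109/1803 31766/1803 -67277/1803; -232961/1803 -67277/1803 917401/9015]
step 1: y = z − H·x̄ = [-6316/9015, -45958/3005]
step 1: S = H·P̄·Hᵀ + R = [100996/9015 -9437/3005; -9437/3005 1984007/3005]
step 1: K = P̄·Hᵀ·S⁻¹ = [24848416/66592213 -32892834/66592213; 33768049/66592213 -8129646/66592213; -51720559/66592213 24791499/66592213]
step 1: x' = x̄ + K·y = [58801217/66592213, 96760282/66592213, -99828391/66592213]
step 1: P' = (I − K·H)·P̄ = [568805140/66592213 399923125/66592213 -193730431/66592213; 399923125/66592213 300254710/66592213 -133436464/66592213; -193730431/66592213 -133436464/66592213 112014526/66592213]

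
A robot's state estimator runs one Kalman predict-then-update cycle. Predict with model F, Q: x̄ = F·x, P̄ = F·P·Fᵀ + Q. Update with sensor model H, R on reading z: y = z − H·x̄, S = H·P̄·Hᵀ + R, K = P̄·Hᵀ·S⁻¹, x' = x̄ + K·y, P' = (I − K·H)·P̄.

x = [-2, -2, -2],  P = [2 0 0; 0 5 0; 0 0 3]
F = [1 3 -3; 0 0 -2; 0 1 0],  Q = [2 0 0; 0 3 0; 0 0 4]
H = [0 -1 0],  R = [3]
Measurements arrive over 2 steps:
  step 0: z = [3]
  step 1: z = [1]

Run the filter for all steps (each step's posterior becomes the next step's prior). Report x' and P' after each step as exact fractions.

step 0: x' = [-9, -11/6, -2], P' = [58 3 15; 3 5/2 0; 15 0 9]
step 1: x' = [-159/14, -9/14, -11/6], P' = [1089/14 12/7 21/2; 12/7 39/14 0; 21/2 0 13/2]

step 0: x̄ = F·x = [-2, 4, -2]
step 0: P̄ = F·P·Fᵀ + Q = [76 18 15; 18 15 0; 15 0 9]
step 0: y = z − H·x̄ = [7]
step 0: S = H·P̄·Hᵀ + R = [18]
step 0: K = P̄·Hᵀ·S⁻¹ = [-1; -5/6; 0]
step 0: x' = x̄ + K·y = [-9, -11/6, -2]
step 0: P' = (I − K·H)·P̄ = [58 3 15; 3 5/2 0; 15 0 9]
step 1: x̄ = F·x = [-17/2, 4, -11/6]
step 1: P̄ = F·P·Fᵀ + Q = [183/2 24 21/2; 24 39 0; 21/2 0 13/2]
step 1: y = z − H·x̄ = [5]
step 1: S = H·P̄·Hᵀ + R = [42]
step 1: K = P̄·Hᵀ·S⁻¹ = [-4/7; -13/14; 0]
step 1: x' = x̄ + K·y = [-159/14, -9/14, -11/6]
step 1: P' = (I − K·H)·P̄ = [1089/14 12/7 21/2; 12/7 39/14 0; 21/2 0 13/2]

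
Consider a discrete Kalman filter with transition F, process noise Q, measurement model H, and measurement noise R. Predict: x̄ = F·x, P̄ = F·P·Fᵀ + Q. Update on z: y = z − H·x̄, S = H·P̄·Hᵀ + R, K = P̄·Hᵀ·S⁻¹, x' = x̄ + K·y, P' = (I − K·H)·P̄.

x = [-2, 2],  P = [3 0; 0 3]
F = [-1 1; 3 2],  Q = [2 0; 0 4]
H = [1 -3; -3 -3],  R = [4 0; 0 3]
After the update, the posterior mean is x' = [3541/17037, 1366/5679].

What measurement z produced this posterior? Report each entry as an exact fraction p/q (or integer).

x̄ = F·x = [4, -2]
P̄ = F·P·Fᵀ + Q = [8 -3; -3 43]
S = H·P̄·Hᵀ + R = [417 345; 345 408]
K = P̄·Hᵀ·S⁻¹ = [4037/17037 -4040/17037; -1384/5679 -500/5679]
x' − x̄ = [-64607/17037, 12724/5679] = K·y
y = (KᵀK)⁻¹·Kᵀ·(x' − x̄) = [-11, 5]
z = y + H·x̄ = [-11, 5] + [10, -6] = [-1, -1]

z = [-1, -1]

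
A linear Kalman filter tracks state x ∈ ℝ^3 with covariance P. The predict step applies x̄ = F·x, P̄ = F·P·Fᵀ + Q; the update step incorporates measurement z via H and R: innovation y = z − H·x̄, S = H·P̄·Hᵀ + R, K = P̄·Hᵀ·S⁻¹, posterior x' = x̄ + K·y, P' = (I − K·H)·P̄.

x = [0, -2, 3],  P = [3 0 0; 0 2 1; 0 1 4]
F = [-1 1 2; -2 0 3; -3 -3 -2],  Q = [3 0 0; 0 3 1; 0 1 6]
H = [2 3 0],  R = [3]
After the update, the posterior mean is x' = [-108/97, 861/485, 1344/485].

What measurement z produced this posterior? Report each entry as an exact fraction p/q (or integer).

x̄ = F·x = [4, 9, 0]
P̄ = F·P·Fᵀ + Q = [28 33 -21; 33 51 -14; -21 -14 79]
S = H·P̄·Hᵀ + R = [970]
K = P̄·Hᵀ·S⁻¹ = [31/194; 219/970; -42/485]
x' − x̄ = [-496/97, -3504/485, 1344/485] = K·y
y = (KᵀK)⁻¹·Kᵀ·(x' − x̄) = [-32]
z = y + H·x̄ = [-32] + [35] = [3]

z = [3]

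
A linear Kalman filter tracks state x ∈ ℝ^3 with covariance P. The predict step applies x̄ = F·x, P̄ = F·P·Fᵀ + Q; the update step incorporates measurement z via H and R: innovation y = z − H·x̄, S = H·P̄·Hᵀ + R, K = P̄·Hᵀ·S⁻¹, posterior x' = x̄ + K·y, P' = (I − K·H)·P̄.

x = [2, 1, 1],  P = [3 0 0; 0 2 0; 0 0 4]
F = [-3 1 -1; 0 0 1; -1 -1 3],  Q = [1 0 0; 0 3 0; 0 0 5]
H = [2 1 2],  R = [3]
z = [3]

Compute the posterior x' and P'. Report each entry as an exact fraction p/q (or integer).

x̄ = F·x = [-6, 1, 0]
P̄ = F·P·Fᵀ + Q = [34 -4 -5; -4 7 12; -5 12 46]
y = z − H·x̄ = [14]
S = H·P̄·Hᵀ + R = [322]
K = P̄·Hᵀ·S⁻¹ = [27/161; 1/14; 47/161]
x' = x̄ + K·y = [-84/23, 2, 94/23]
P' = (I − K·H)·P̄ = [4016/161 -55/7 -3343/161; -55/7 75/14 37/7; -3343/161 37/7 2988/161]

x' = [-84/23, 2, 94/23]
P' = [4016/161 -55/7 -3343/161; -55/7 75/14 37/7; -3343/161 37/7 2988/161]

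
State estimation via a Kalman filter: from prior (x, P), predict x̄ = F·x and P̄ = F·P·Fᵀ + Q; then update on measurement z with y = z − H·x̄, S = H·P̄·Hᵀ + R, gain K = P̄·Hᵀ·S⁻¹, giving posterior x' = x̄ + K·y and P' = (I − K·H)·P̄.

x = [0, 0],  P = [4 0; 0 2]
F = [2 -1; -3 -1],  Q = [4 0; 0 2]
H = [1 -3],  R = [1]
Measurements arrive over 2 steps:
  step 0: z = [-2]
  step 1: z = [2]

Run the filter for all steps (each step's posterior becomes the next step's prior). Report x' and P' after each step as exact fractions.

step 0: x' = [-176/515, 284/515], P' = [3586/515 1166/515; 1166/515 436/515]
step 1: x' = [-40160/71257, -425440/498799], P' = [249980/71257 79902/71257; 79902/71257 233812/498799]

step 0: x̄ = F·x = [0, 0]
step 0: P̄ = F·P·Fᵀ + Q = [22 -22; -22 40]
step 0: y = z − H·x̄ = [-2]
step 0: S = H·P̄·Hᵀ + R = [515]
step 0: K = P̄·Hᵀ·S⁻¹ = [88/515; -142/515]
step 0: x' = x̄ + K·y = [-176/515, 284/515]
step 0: P' = (I − K·H)·P̄ = [3586/515 1166/515; 1166/515 436/515]
step 1: x̄ = F·x = [-636/515, 244/515]
step 1: P̄ = F·P·Fᵀ + Q = [12176/515 -19914/515; -19914/515 40736/515]
step 1: y = z − H·x̄ = [2398/515]
step 1: S = H·P̄·Hᵀ + R = [498799/515]
step 1: K = P̄·Hᵀ·S⁻¹ = [10274/71257; -142122/498799]
step 1: x' = x̄ + K·y = [-40160/71257, -425440/498799]
step 1: P' = (I − K·H)·P̄ = [249980/71257 79902/71257; 79902/71257 233812/498799]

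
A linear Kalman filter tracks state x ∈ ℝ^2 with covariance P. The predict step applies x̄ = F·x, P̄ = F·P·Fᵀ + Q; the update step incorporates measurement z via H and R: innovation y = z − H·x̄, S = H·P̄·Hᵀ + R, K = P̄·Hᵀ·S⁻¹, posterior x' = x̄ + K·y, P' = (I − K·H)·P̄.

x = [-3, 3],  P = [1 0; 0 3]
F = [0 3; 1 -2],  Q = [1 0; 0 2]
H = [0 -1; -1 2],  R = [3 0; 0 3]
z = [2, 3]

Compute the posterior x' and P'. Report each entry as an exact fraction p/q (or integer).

x' = [-334/105, -121/210]
P' = [94/35 23/35; 23/35 47/70]

x̄ = F·x = [9, -9]
P̄ = F·P·Fᵀ + Q = [28 -18; -18 15]
y = z − H·x̄ = [-7, 30]
S = H·P̄·Hᵀ + R = [18 -48; -48 163]
K = P̄·Hᵀ·S⁻¹ = [-23/105 -16/35; -47/210 8/35]
x' = x̄ + K·y = [-334/105, -121/210]
P' = (I − K·H)·P̄ = [94/35 23/35; 23/35 47/70]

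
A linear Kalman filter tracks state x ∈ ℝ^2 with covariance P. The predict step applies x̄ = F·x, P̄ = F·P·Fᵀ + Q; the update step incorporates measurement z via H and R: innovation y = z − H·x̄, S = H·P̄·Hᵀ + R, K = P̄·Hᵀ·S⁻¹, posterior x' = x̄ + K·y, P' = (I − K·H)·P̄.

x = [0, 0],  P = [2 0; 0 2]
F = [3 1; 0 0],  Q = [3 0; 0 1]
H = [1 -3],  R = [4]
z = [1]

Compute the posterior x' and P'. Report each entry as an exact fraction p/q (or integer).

x' = [23/36, -1/12]
P' = [299/36 23/12; 23/12 3/4]

x̄ = F·x = [0, 0]
P̄ = F·P·Fᵀ + Q = [23 0; 0 1]
y = z − H·x̄ = [1]
S = H·P̄·Hᵀ + R = [36]
K = P̄·Hᵀ·S⁻¹ = [23/36; -1/12]
x' = x̄ + K·y = [23/36, -1/12]
P' = (I − K·H)·P̄ = [299/36 23/12; 23/12 3/4]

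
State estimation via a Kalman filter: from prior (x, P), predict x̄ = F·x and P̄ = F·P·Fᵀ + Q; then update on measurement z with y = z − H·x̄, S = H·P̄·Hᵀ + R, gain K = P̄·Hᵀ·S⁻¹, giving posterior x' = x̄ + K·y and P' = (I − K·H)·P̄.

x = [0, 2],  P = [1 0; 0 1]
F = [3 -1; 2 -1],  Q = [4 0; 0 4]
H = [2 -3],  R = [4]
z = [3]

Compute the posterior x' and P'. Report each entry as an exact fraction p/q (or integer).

x' = [-107/57, -127/57]
P' = [749/57 490/57; 490/57 344/57]

x̄ = F·x = [-2, -2]
P̄ = F·P·Fᵀ + Q = [14 7; 7 9]
y = z − H·x̄ = [1]
S = H·P̄·Hᵀ + R = [57]
K = P̄·Hᵀ·S⁻¹ = [7/57; -13/57]
x' = x̄ + K·y = [-107/57, -127/57]
P' = (I − K·H)·P̄ = [749/57 490/57; 490/57 344/57]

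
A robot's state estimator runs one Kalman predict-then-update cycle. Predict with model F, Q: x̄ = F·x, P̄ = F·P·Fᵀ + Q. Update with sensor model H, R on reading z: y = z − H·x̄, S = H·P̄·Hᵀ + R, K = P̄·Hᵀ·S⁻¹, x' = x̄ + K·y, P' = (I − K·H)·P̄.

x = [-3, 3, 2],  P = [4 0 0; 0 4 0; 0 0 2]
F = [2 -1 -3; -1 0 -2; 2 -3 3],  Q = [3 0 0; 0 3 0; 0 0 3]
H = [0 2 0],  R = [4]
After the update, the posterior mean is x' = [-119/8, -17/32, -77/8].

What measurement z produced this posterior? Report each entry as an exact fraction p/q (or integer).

z = [-1]

x̄ = F·x = [-15, -1, -9]
P̄ = F·P·Fᵀ + Q = [41 4 10; 4 15 -20; 10 -20 73]
S = H·P̄·Hᵀ + R = [64]
K = P̄·Hᵀ·S⁻¹ = [1/8; 15/32; -5/8]
x' − x̄ = [1/8, 15/32, -5/8] = K·y
y = (KᵀK)⁻¹·Kᵀ·(x' − x̄) = [1]
z = y + H·x̄ = [1] + [-2] = [-1]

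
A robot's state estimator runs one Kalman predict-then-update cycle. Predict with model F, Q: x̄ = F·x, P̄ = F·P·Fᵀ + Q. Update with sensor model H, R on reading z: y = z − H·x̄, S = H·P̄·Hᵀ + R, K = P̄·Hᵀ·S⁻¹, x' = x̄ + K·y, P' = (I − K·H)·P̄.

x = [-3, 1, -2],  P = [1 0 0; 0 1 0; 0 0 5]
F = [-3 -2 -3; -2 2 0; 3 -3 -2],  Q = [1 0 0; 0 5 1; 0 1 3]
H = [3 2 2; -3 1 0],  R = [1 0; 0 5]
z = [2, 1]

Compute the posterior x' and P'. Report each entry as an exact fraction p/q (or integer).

x̄ = F·x = [13, 8, -8]
P̄ = F·P·Fᵀ + Q = [59 2 27; 2 13 -11; 27 -11 41]
y = z − H·x̄ = [-37, 32]
S = H·P̄·Hᵀ + R = [1008 -695; -695 537]
K = P̄·Hᵀ·S⁻¹ = [4570/58271 -13075/58271; 10235/58271 14006/58271; 11777/58271 5259/58271]
x' = x̄ + K·y = [170033/58271, 535665/58271, -733629/58271]
P' = (I − K·H)·P̄ = [75914/58271 162367/58271 -273953/58271; 162367/58271 557131/58271 -795564/58271; -273953/58271 -795564/58271 1212382/58271]

x' = [170033/58271, 535665/58271, -733629/58271]
P' = [75914/58271 162367/58271 -273953/58271; 162367/58271 557131/58271 -795564/58271; -273953/58271 -795564/58271 1212382/58271]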